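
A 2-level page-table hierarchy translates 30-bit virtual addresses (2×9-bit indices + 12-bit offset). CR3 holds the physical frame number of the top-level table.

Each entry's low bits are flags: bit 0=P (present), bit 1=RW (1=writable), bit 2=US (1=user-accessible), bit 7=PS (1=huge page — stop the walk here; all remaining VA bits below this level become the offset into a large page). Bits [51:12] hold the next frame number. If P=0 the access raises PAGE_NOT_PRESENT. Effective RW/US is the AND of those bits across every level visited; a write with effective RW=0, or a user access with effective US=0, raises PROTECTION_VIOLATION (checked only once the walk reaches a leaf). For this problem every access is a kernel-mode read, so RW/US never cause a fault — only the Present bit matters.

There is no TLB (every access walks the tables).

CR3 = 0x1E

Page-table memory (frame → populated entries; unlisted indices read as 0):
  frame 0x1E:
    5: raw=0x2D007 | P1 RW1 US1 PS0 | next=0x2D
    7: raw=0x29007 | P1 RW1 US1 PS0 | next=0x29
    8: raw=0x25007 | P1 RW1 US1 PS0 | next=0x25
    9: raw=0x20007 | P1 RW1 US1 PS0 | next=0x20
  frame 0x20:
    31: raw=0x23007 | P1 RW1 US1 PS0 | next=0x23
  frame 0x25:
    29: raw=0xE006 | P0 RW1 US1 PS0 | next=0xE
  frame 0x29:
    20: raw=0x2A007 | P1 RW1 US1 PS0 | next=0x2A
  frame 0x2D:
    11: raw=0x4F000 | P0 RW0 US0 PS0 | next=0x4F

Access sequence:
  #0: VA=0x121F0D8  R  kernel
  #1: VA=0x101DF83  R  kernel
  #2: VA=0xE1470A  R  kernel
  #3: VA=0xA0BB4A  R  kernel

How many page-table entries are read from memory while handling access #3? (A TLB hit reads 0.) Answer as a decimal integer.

Trace:
#0 VA=0x121F0D8 (r,kernel):
  L0 @0x1E[9] → 0x20007  P=1,RW=1,US=1,PS=0
  L1 @0x20[31] → 0x23007  P=1,RW=1,US=1,PS=0
  ⇒ phys 0x230D8  [2 reads]
#1 VA=0x101DF83 (r,kernel):
  L0 @0x1E[8] → 0x25007  P=1,RW=1,US=1,PS=0
  L1 @0x25[29] → 0xE006  P=0,RW=1,US=1,PS=0
  ⇒ fault: PAGE_NOT_PRESENT  — 2 lookups
#2 VA=0xE1470A (r,kernel):
  L0 @0x1E[7] → 0x29007  P=1,RW=1,US=1,PS=0
  L1 @0x29[20] → 0x2A007  P=1,RW=1,US=1,PS=0
  ⇒ phys 0x2A70A  [2 reads]
#3 VA=0xA0BB4A (r,kernel):
  L0 @0x1E[5] → 0x2D007  P=1,RW=1,US=1,PS=0
  L1 @0x2D[11] → 0x4F000  P=0,RW=0,US=0,PS=0
  ⇒ fault: PAGE_NOT_PRESENT  — 2 lookups

Entries read for #3: 2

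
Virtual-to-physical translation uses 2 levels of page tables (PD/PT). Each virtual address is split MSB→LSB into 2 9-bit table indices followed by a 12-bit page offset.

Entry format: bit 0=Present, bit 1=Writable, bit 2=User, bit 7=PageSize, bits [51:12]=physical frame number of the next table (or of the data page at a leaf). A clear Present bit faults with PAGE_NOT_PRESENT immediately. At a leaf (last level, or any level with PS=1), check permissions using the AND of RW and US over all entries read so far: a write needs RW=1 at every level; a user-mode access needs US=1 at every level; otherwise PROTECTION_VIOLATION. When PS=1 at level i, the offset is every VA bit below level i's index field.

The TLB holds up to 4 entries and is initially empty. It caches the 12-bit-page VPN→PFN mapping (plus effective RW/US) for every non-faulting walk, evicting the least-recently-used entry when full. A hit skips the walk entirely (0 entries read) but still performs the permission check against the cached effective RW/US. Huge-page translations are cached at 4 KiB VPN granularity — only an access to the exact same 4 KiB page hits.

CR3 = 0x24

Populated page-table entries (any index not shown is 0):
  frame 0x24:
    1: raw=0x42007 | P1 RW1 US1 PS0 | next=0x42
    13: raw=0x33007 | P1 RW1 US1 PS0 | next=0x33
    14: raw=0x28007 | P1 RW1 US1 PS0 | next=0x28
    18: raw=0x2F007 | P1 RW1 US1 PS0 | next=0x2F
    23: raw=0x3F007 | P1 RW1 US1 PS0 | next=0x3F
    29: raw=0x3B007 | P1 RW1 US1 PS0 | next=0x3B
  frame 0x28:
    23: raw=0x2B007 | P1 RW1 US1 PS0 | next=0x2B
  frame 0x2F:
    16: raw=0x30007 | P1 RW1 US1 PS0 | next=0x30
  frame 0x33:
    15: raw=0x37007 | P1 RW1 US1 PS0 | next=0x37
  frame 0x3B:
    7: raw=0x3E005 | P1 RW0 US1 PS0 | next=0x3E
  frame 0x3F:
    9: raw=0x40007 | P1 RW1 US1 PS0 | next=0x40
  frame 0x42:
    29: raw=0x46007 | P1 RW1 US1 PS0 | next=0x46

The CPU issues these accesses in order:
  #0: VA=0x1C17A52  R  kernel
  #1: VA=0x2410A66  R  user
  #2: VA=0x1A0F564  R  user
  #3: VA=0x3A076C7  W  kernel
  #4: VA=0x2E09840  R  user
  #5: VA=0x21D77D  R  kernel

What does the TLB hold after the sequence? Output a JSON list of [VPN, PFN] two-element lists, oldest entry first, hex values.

Trace:
#0 VA=0x1C17A52 (r,kernel):
  L0: frame=0x24 idx=14 entry=0x28007 [P=1 RW=1 US=1 PS=0]
  L1: frame=0x28 idx=23 entry=0x2B007 [P=1 RW=1 US=1 PS=0]
  → PA=0x2BA52  (2 entries read)
#1 VA=0x2410A66 (r,user):
  L0: frame=0x24 idx=18 entry=0x2F007 [P=1 RW=1 US=1 PS=0]
  L1: frame=0x2F idx=16 entry=0x30007 [P=1 RW=1 US=1 PS=0]
  → PA=0x30A66  (2 entries read)
#2 VA=0x1A0F564 (r,user):
  L0: frame=0x24 idx=13 entry=0x33007 [P=1 RW=1 US=1 PS=0]
  L1: frame=0x33 idx=15 entry=0x37007 [P=1 RW=1 US=1 PS=0]
  → PA=0x37564  (2 entries read)
#3 VA=0x3A076C7 (w,kernel):
  L0: frame=0x24 idx=29 entry=0x3B007 [P=1 RW=1 US=1 PS=0]
  L1: frame=0x3B idx=7 entry=0x3E005 [P=1 RW=0 US=1 PS=0]
  ⇒ fault: PROTECTION_VIOLATION  — 2 lookups
#4 VA=0x2E09840 (r,user):
  L0: frame=0x24 idx=23 entry=0x3F007 [P=1 RW=1 US=1 PS=0]
  L1: frame=0x3F idx=9 entry=0x40007 [P=1 RW=1 US=1 PS=0]
  → PA=0x40840  (2 entries read)
#5 VA=0x21D77D (r,kernel):
  L0: frame=0x24 idx=1 entry=0x42007 [P=1 RW=1 US=1 PS=0]
  L1: frame=0x42 idx=29 entry=0x46007 [P=1 RW=1 US=1 PS=0]
  → PA=0x4677D  (2 entries read)

TLB: [["0x2410", "0x30"], ["0x1A0F", "0x37"], ["0x2E09", "0x40"], ["0x21D", "0x46"]]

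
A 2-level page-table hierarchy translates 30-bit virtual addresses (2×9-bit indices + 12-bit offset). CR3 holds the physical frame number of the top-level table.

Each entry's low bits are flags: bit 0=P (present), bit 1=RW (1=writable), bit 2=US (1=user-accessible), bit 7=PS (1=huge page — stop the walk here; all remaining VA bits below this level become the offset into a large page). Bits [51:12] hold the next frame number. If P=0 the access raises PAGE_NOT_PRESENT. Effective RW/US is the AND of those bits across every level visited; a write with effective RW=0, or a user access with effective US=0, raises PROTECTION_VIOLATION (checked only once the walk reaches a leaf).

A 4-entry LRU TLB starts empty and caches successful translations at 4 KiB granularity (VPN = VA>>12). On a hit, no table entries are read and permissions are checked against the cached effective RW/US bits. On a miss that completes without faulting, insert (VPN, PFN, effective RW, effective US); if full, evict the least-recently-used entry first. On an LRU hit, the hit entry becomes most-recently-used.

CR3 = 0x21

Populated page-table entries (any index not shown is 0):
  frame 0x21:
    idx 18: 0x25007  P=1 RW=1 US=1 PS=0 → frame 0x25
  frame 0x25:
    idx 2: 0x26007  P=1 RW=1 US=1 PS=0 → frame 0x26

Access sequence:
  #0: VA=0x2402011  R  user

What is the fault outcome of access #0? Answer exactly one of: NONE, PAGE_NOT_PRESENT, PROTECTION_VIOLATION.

Per-access translation:
#0 VA=0x2402011 (r,user):
  [0] read 0x21 idx=18: raw=0x25007 flags P=1 W=1 U=1 S=0
  [1] read 0x25 idx=2: raw=0x26007 flags P=1 W=1 U=1 S=0
  ✓ 0x26011  — 2 lookups

Access #0 fault: NONE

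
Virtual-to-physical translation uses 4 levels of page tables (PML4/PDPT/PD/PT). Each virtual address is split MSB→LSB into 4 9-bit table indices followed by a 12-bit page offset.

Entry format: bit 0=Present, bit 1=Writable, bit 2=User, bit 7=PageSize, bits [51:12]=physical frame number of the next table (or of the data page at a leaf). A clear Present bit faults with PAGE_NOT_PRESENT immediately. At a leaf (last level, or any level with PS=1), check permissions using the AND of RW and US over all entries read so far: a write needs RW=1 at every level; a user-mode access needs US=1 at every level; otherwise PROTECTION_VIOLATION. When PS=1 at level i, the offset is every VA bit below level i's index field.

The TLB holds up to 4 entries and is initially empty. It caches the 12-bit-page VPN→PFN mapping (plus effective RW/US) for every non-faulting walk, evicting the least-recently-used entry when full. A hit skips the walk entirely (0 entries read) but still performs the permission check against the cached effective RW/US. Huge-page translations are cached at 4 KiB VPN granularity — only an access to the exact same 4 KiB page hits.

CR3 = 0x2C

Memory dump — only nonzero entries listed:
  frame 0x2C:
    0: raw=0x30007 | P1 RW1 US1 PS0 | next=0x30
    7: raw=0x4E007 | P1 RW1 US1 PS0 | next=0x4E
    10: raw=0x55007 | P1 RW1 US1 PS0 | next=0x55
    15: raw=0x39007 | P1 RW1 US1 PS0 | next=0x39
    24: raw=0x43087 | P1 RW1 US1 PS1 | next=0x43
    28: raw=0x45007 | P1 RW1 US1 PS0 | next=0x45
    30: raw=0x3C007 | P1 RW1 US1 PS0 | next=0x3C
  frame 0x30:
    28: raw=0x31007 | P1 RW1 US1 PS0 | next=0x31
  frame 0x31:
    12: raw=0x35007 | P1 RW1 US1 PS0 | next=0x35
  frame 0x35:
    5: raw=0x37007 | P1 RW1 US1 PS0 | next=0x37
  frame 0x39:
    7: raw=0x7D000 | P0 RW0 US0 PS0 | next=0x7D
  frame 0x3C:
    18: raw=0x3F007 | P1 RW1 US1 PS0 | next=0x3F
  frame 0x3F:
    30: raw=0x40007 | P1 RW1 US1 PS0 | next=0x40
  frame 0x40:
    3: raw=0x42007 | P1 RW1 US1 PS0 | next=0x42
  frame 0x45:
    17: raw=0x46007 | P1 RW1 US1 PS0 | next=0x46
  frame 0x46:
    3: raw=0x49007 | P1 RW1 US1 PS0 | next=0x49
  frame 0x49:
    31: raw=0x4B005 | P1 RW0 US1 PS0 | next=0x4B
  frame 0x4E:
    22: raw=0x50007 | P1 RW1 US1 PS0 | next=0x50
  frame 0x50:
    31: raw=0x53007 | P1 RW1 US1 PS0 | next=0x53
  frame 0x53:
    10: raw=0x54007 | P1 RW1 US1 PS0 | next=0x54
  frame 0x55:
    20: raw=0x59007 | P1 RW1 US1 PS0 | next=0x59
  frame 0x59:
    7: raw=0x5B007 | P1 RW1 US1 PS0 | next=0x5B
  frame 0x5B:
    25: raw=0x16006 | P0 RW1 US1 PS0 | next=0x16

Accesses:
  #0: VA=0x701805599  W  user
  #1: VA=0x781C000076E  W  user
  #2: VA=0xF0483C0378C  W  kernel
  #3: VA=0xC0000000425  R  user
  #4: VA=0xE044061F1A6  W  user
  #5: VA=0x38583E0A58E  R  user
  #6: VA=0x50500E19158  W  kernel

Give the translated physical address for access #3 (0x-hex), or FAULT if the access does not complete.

Walk each access:
#0 VA=0x701805599 (w,user):
  L0 @0x2C[0] → 0x30007  P=1,RW=1,US=1,PS=0
  L1 @0x30[28] → 0x31007  P=1,RW=1,US=1,PS=0
  L2 @0x31[12] → 0x35007  P=1,RW=1,US=1,PS=0
  L3 @0x35[5] → 0x37007  P=1,RW=1,US=1,PS=0
  ⇒ phys 0x37599  [4 reads]
#1 VA=0x781C000076E (w,user):
  L0 @0x2C[15] → 0x39007  P=1,RW=1,US=1,PS=0
  L1 @0x39[7] → 0x7D000  P=0,RW=0,US=0,PS=0
  ✗ PAGE_NOT_PRESENT  [2 reads]
#2 VA=0xF0483C0378C (w,kernel):
  L0 @0x2C[30] → 0x3C007  P=1,RW=1,US=1,PS=0
  L1 @0x3C[18] → 0x3F007  P=1,RW=1,US=1,PS=0
  L2 @0x3F[30] → 0x40007  P=1,RW=1,US=1,PS=0
  L3 @0x40[3] → 0x42007  P=1,RW=1,US=1,PS=0
  ⇒ phys 0x4278C  [4 reads]
#3 VA=0xC0000000425 (r,user):
  L0 @0x2C[24] → 0x43087  P=1,RW=1,US=1,PS=1
  ⇒ phys 0x43425 (huge @L0)  [1 reads]
#4 VA=0xE044061F1A6 (w,user):
  L0 @0x2C[28] → 0x45007  P=1,RW=1,US=1,PS=0
  L1 @0x45[17] → 0x46007  P=1,RW=1,US=1,PS=0
  L2 @0x46[3] → 0x49007  P=1,RW=1,US=1,PS=0
  L3 @0x49[31] → 0x4B005  P=1,RW=0,US=1,PS=0
  ✗ PROTECTION_VIOLATION  [4 reads]
#5 VA=0x38583E0A58E (r,user):
  L0 @0x2C[7] → 0x4E007  P=1,RW=1,US=1,PS=0
  L1 @0x4E[22] → 0x50007  P=1,RW=1,US=1,PS=0
  L2 @0x50[31] → 0x53007  P=1,RW=1,US=1,PS=0
  L3 @0x53[10] → 0x54007  P=1,RW=1,US=1,PS=0
  ⇒ phys 0x5458E  [4 reads]
#6 VA=0x50500E19158 (w,kernel):
  L0 @0x2C[10] → 0x55007  P=1,RW=1,US=1,PS=0
  L1 @0x55[20] → 0x59007  P=1,RW=1,US=1,PS=0
  L2 @0x59[7] → 0x5B007  P=1,RW=1,US=1,PS=0
  L3 @0x5B[25] → 0x16006  P=0,RW=1,US=1,PS=0
  ✗ PAGE_NOT_PRESENT  [4 reads]

Access #3 PA: 0x43425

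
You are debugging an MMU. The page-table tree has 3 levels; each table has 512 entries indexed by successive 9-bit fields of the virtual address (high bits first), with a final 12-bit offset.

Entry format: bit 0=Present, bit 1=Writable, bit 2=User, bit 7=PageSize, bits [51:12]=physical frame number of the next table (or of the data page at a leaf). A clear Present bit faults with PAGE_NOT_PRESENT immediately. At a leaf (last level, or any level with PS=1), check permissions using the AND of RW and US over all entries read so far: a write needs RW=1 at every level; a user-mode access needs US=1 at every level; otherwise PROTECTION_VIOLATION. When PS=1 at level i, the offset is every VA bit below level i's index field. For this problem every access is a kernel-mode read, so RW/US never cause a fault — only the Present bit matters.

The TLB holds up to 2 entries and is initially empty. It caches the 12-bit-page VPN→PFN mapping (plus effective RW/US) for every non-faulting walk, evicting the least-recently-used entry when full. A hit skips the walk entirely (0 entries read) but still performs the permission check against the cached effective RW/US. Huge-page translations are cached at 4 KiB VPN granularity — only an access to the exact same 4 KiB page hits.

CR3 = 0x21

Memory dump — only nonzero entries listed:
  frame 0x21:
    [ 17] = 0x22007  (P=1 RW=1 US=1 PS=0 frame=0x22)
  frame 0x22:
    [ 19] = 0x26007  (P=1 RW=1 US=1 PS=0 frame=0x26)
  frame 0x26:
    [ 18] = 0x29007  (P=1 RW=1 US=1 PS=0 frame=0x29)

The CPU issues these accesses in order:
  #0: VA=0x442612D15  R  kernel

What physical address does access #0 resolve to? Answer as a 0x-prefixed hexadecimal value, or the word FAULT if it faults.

Walk each access:
#0 VA=0x442612D15 (r,kernel):
  lvl0: tbl 0x21, slot 17 ⇒ 0x22007 (P1/RW1/US1/PS0)
  lvl1: tbl 0x22, slot 19 ⇒ 0x26007 (P1/RW1/US1/PS0)
  lvl2: tbl 0x26, slot 18 ⇒ 0x29007 (P1/RW1/US1/PS0)
  ⇒ phys 0x29D15  [3 reads]

Access #0 PA: 0x29D15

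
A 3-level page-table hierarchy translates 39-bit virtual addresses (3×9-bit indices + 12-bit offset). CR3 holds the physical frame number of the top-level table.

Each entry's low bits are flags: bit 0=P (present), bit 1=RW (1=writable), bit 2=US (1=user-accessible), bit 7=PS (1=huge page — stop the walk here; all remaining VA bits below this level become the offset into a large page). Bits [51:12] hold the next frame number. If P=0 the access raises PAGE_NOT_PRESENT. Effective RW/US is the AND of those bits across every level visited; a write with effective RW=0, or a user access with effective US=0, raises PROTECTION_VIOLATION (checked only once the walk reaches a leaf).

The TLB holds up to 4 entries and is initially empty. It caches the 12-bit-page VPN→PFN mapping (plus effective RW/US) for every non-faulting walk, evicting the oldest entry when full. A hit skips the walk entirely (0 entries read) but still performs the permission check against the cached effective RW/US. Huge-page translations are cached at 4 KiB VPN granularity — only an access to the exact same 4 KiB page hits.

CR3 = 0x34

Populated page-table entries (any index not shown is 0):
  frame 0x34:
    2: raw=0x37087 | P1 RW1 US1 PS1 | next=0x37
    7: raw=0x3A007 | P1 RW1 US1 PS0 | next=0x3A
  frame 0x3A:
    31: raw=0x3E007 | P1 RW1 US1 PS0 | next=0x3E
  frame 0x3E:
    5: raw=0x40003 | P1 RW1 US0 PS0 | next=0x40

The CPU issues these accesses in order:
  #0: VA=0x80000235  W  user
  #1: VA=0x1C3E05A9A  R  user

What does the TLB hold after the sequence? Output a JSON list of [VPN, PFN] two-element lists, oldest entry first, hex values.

Per-access translation:
#0 VA=0x80000235 (w,user):
  L0 @0x34[2] → 0x37087  P=1,RW=1,US=1,PS=1
  → PA=0x37235 (huge @L0)  (1 entries read)
#1 VA=0x1C3E05A9A (r,user):
  L0 @0x34[7] → 0x3A007  P=1,RW=1,US=1,PS=0
  L1 @0x3A[31] → 0x3E007  P=1,RW=1,US=1,PS=0
  L2 @0x3E[5] → 0x40003  P=1,RW=1,US=0,PS=0
  ⇒ fault: PROTECTION_VIOLATION  — 3 lookups

TLB: [["0x80000", "0x37"]]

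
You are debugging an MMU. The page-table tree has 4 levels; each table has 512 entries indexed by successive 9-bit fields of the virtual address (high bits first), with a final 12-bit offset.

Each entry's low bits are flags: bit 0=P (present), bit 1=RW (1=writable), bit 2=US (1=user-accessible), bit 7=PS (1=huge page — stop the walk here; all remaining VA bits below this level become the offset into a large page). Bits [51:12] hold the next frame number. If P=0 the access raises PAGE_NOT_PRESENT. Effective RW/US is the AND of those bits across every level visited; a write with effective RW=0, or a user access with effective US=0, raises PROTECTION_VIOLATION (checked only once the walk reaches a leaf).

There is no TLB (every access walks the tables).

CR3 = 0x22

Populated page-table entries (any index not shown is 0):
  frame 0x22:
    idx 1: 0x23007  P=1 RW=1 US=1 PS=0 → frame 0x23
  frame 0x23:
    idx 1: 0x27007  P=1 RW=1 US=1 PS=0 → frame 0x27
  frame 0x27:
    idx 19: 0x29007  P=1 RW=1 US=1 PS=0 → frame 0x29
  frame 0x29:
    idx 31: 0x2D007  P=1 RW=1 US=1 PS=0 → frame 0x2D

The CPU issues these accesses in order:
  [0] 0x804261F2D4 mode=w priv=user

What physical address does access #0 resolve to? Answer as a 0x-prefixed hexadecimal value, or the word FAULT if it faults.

Walk each access:
#0 VA=0x804261F2D4 (w,user):
  [0] read 0x22 idx=1: raw=0x23007 flags P=1 W=1 U=1 S=0
  [1] read 0x23 idx=1: raw=0x27007 flags P=1 W=1 U=1 S=0
  [2] read 0x27 idx=19: raw=0x29007 flags P=1 W=1 U=1 S=0
  [3] read 0x29 idx=31: raw=0x2D007 flags P=1 W=1 U=1 S=0
  ✓ 0x2D2D4  — 4 lookups

Access #0 PA: 0x2D2D4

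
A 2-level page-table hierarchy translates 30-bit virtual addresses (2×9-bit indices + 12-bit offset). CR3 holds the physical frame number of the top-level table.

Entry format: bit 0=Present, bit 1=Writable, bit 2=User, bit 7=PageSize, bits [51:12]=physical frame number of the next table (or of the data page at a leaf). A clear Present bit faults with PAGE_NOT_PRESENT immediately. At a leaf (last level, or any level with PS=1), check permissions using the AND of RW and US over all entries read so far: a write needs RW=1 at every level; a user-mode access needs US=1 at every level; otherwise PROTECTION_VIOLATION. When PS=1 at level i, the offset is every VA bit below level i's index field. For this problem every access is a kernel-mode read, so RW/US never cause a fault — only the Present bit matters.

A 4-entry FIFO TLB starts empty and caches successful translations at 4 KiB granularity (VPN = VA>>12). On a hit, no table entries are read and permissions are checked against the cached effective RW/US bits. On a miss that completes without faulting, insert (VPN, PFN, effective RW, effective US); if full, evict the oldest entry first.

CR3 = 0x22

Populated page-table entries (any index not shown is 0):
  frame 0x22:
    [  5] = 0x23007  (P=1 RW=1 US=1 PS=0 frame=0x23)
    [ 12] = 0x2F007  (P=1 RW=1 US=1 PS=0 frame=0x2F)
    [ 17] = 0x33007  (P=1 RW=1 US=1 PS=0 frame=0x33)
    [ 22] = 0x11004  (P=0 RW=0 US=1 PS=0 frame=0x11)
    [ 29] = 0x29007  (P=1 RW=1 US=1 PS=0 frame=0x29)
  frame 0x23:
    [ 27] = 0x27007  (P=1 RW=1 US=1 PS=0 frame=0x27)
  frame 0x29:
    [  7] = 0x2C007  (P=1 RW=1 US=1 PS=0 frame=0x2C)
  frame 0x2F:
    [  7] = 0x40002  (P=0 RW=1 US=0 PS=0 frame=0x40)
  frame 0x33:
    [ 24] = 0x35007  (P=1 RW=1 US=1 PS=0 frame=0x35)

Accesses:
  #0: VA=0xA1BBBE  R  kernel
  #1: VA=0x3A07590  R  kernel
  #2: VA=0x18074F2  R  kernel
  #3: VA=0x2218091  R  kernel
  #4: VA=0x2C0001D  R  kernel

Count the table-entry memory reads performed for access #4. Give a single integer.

Walk each access:
#0 VA=0xA1BBBE (r,kernel):
  lvl0: tbl 0x22, slot 5 ⇒ 0x23007 (P1/RW1/US1/PS0)
  lvl1: tbl 0x23, slot 27 ⇒ 0x27007 (P1/RW1/US1/PS0)
  ⇒ phys 0x27BBE  [2 reads]
#1 VA=0x3A07590 (r,kernel):
  lvl0: tbl 0x22, slot 29 ⇒ 0x29007 (P1/RW1/US1/PS0)
  lvl1: tbl 0x29, slot 7 ⇒ 0x2C007 (P1/RW1/US1/PS0)
  ⇒ phys 0x2C590  [2 reads]
#2 VA=0x18074F2 (r,kernel):
  lvl0: tbl 0x22, slot 12 ⇒ 0x2F007 (P1/RW1/US1/PS0)
  lvl1: tbl 0x2F, slot 7 ⇒ 0x40002 (P0/RW1/US0/PS0)
  ⇒ fault: PAGE_NOT_PRESENT  — 2 lookups
#3 VA=0x2218091 (r,kernel):
  lvl0: tbl 0x22, slot 17 ⇒ 0x33007 (P1/RW1/US1/PS0)
  lvl1: tbl 0x33, slot 24 ⇒ 0x35007 (P1/RW1/US1/PS0)
  ⇒ phys 0x35091  [2 reads]
#4 VA=0x2C0001D (r,kernel):
  lvl0: tbl 0x22, slot 22 ⇒ 0x11004 (P0/RW0/US1/PS0)
  ⇒ fault: PAGE_NOT_PRESENT  — 1 lookups

Entries read for #4: 1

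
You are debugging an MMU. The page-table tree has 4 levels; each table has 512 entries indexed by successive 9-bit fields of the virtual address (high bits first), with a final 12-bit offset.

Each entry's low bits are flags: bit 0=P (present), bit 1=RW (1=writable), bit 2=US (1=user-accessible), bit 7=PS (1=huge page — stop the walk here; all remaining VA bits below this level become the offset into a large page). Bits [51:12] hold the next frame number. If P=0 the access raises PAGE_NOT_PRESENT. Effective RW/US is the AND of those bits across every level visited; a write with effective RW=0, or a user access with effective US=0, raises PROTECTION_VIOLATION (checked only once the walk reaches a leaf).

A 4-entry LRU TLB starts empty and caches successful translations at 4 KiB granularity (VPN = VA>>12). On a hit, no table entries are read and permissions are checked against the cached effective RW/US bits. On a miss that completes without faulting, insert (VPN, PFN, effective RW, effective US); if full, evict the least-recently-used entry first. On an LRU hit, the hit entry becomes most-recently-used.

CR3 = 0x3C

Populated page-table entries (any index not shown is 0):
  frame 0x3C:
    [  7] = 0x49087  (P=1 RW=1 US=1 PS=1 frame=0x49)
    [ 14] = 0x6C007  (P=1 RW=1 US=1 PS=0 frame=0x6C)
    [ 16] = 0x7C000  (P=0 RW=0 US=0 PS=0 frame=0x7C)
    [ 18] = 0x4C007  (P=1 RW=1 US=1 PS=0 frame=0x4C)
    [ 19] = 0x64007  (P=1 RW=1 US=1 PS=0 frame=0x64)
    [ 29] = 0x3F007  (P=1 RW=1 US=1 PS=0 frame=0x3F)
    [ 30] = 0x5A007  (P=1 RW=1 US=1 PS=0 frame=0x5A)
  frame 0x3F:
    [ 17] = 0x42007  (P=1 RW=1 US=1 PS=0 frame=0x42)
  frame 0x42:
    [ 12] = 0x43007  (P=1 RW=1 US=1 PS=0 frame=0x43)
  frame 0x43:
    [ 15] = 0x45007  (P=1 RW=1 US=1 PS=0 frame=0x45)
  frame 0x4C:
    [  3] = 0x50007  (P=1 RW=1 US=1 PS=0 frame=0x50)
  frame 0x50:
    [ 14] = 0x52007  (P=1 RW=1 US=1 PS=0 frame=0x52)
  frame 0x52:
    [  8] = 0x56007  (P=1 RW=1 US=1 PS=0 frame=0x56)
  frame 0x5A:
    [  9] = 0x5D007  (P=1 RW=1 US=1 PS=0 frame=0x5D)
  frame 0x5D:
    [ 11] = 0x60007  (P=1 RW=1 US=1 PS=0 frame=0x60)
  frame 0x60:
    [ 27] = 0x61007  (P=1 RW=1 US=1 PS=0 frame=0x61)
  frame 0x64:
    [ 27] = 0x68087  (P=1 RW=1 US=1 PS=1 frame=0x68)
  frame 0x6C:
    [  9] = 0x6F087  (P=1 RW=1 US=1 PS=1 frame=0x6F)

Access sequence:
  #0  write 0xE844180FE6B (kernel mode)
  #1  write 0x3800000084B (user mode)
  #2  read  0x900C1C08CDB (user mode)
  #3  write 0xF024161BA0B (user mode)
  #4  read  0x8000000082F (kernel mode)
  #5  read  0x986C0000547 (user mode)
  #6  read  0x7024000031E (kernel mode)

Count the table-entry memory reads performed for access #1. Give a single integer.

Per-access translation:
#0 VA=0xE844180FE6B (w,kernel):
  L0: frame=0x3C idx=29 entry=0x3F007 [P=1 RW=1 US=1 PS=0]
  L1: frame=0x3F idx=17 entry=0x42007 [P=1 RW=1 US=1 PS=0]
  L2: frame=0x42 idx=12 entry=0x43007 [P=1 RW=1 US=1 PS=0]
  L3: frame=0x43 idx=15 entry=0x45007 [P=1 RW=1 US=1 PS=0]
  ✓ 0x45E6B  — 4 lookups
#1 VA=0x3800000084B (w,user):
  L0: frame=0x3C idx=7 entry=0x49087 [P=1 RW=1 US=1 PS=1]
  ✓ 0x4984B (huge @L0)  — 1 lookups
#2 VA=0x900C1C08CDB (r,user):
  L0: frame=0x3C idx=18 entry=0x4C007 [P=1 RW=1 US=1 PS=0]
  L1: frame=0x4C idx=3 entry=0x50007 [P=1 RW=1 US=1 PS=0]
  L2: frame=0x50 idx=14 entry=0x52007 [P=1 RW=1 US=1 PS=0]
  L3: frame=0x52 idx=8 entry=0x56007 [P=1 RW=1 US=1 PS=0]
  ✓ 0x56CDB  — 4 lookups
#3 VA=0xF024161BA0B (w,user):
  L0: frame=0x3C idx=30 entry=0x5A007 [P=1 RW=1 US=1 PS=0]
  L1: frame=0x5A idx=9 entry=0x5D007 [P=1 RW=1 US=1 PS=0]
  L2: frame=0x5D idx=11 entry=0x60007 [P=1 RW=1 US=1 PS=0]
  L3: frame=0x60 idx=27 entry=0x61007 [P=1 RW=1 US=1 PS=0]
  ✓ 0x61A0B  — 4 lookups
#4 VA=0x8000000082F (r,kernel):
  L0: frame=0x3C idx=16 entry=0x7C000 [P=0 RW=0 US=0 PS=0]
  → PAGE_NOT_PRESENT  (1 entries read)
#5 VA=0x986C0000547 (r,user):
  L0: frame=0x3C idx=19 entry=0x64007 [P=1 RW=1 US=1 PS=0]
  L1: frame=0x64 idx=27 entry=0x68087 [P=1 RW=1 US=1 PS=1]
  ✓ 0x68547 (huge @L1)  — 2 lookups
#6 VA=0x7024000031E (r,kernel):
  L0: frame=0x3C idx=14 entry=0x6C007 [P=1 RW=1 US=1 PS=0]
  L1: frame=0x6C idx=9 entry=0x6F087 [P=1 RW=1 US=1 PS=1]
  ✓ 0x6F31E (huge @L1)  — 2 lookups

Entries read for #1: 1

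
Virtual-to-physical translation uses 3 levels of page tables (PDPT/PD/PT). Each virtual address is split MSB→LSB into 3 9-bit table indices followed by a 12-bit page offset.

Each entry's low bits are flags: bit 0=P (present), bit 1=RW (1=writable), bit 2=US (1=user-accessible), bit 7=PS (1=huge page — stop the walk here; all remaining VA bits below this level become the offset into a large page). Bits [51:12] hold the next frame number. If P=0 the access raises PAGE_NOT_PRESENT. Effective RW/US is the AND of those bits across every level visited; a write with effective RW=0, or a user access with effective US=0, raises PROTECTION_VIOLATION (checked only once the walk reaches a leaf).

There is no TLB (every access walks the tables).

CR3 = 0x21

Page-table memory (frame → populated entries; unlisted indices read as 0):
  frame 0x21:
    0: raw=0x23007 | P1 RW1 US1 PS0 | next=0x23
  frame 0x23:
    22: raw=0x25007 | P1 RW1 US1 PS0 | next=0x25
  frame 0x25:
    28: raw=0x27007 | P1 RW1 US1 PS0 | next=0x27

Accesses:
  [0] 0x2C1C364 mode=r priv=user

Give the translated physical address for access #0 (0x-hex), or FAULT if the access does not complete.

Per-access translation:
#0 VA=0x2C1C364 (r,user):
  L0 @0x21[0] → 0x23007  P=1,RW=1,US=1,PS=0
  L1 @0x23[22] → 0x25007  P=1,RW=1,US=1,PS=0
  L2 @0x25[28] → 0x27007  P=1,RW=1,US=1,PS=0
  ✓ 0x27364  — 3 lookups

Access #0 PA: 0x27364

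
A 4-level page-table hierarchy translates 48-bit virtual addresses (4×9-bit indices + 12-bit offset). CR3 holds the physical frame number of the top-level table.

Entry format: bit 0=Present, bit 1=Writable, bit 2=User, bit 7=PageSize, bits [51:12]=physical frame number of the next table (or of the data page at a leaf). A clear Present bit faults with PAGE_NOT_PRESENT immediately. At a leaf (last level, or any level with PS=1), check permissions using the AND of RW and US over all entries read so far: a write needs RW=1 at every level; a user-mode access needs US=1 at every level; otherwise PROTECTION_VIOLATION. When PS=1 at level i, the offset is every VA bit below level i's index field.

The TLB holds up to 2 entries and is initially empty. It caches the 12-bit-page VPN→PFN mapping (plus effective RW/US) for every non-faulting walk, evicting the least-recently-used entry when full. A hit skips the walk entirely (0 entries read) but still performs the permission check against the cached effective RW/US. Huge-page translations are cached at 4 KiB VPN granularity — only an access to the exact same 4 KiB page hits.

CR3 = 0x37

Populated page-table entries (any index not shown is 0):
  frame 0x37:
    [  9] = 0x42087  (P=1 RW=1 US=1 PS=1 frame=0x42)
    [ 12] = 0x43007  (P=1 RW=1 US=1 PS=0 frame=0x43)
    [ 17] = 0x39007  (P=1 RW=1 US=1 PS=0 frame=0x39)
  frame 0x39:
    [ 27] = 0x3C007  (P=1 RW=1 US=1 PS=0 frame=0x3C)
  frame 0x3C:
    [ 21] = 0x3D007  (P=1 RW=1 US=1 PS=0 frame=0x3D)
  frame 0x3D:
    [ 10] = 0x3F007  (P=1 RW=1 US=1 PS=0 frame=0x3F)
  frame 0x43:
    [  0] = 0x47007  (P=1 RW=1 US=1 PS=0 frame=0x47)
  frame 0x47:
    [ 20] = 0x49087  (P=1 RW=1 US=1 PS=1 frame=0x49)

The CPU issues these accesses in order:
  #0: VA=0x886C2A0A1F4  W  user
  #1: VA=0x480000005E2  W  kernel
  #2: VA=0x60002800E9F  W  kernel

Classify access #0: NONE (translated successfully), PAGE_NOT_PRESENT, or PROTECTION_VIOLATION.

Per-access translation:
#0 VA=0x886C2A0A1F4 (w,user):
  L0: frame=0x37 idx=17 entry=0x39007 [P=1 RW=1 US=1 PS=0]
  L1: frame=0x39 idx=27 entry=0x3C007 [P=1 RW=1 US=1 PS=0]
  L2: frame=0x3C idx=21 entry=0x3D007 [P=1 RW=1 US=1 PS=0]
  L3: frame=0x3D idx=10 entry=0x3F007 [P=1 RW=1 US=1 PS=0]
  ⇒ phys 0x3F1F4  [4 reads]
#1 VA=0x480000005E2 (w,kernel):
  L0: frame=0x37 idx=9 entry=0x42087 [P=1 RW=1 US=1 PS=1]
  ⇒ phys 0x425E2 (huge @L0)  [1 reads]
#2 VA=0x60002800E9F (w,kernel):
  L0: frame=0x37 idx=12 entry=0x43007 [P=1 RW=1 US=1 PS=0]
  L1: frame=0x43 idx=0 entry=0x47007 [P=1 RW=1 US=1 PS=0]
  L2: frame=0x47 idx=20 entry=0x49087 [P=1 RW=1 US=1 PS=1]
  ⇒ phys 0x49E9F (huge @L2)  [3 reads]

Access #0 fault: NONE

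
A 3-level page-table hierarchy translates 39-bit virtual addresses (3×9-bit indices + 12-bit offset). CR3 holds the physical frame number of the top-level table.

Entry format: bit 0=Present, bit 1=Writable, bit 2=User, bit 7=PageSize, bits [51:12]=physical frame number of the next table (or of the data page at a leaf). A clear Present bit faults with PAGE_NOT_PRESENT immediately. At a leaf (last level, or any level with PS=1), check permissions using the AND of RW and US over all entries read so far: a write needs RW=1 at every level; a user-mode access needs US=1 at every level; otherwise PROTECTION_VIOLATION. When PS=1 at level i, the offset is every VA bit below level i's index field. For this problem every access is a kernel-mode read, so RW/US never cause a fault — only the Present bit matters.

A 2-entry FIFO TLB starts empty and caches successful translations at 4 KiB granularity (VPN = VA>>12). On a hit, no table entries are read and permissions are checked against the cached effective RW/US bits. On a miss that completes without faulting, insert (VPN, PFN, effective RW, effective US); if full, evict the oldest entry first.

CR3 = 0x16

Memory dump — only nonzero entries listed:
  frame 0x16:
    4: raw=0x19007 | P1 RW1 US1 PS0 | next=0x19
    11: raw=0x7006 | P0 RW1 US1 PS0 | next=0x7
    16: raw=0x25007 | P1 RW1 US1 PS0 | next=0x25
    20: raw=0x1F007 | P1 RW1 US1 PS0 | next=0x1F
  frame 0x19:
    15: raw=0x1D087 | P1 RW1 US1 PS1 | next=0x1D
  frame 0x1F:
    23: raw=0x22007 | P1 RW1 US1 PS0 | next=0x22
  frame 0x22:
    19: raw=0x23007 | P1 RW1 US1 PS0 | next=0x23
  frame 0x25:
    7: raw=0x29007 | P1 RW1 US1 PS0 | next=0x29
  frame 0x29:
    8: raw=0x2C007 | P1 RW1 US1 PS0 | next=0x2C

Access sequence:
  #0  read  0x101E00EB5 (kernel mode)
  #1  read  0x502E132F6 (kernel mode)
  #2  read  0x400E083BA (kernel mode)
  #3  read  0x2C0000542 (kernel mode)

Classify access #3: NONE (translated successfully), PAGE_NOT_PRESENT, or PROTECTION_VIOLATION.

Per-access translation:
#0 VA=0x101E00EB5 (r,kernel):
  L0: frame=0x16 idx=4 entry=0x19007 [P=1 RW=1 US=1 PS=0]
  L1: frame=0x19 idx=15 entry=0x1D087 [P=1 RW=1 US=1 PS=1]
  → PA=0x1DEB5 (huge @L1)  (2 entries read)
#1 VA=0x502E132F6 (r,kernel):
  L0: frame=0x16 idx=20 entry=0x1F007 [P=1 RW=1 US=1 PS=0]
  L1: frame=0x1F idx=23 entry=0x22007 [P=1 RW=1 US=1 PS=0]
  L2: frame=0x22 idx=19 entry=0x23007 [P=1 RW=1 US=1 PS=0]
  → PA=0x232F6  (3 entries read)
#2 VA=0x400E083BA (r,kernel):
  L0: frame=0x16 idx=16 entry=0x25007 [P=1 RW=1 US=1 PS=0]
  L1: frame=0x25 idx=7 entry=0x29007 [P=1 RW=1 US=1 PS=0]
  L2: frame=0x29 idx=8 entry=0x2C007 [P=1 RW=1 US=1 PS=0]
  → PA=0x2C3BA  (3 entries read)
#3 VA=0x2C0000542 (r,kernel):
  L0: frame=0x16 idx=11 entry=0x7006 [P=0 RW=1 US=1 PS=0]
  ⇒ fault: PAGE_NOT_PRESENT  — 1 lookups

Access #3 fault: PAGE_NOT_PRESENT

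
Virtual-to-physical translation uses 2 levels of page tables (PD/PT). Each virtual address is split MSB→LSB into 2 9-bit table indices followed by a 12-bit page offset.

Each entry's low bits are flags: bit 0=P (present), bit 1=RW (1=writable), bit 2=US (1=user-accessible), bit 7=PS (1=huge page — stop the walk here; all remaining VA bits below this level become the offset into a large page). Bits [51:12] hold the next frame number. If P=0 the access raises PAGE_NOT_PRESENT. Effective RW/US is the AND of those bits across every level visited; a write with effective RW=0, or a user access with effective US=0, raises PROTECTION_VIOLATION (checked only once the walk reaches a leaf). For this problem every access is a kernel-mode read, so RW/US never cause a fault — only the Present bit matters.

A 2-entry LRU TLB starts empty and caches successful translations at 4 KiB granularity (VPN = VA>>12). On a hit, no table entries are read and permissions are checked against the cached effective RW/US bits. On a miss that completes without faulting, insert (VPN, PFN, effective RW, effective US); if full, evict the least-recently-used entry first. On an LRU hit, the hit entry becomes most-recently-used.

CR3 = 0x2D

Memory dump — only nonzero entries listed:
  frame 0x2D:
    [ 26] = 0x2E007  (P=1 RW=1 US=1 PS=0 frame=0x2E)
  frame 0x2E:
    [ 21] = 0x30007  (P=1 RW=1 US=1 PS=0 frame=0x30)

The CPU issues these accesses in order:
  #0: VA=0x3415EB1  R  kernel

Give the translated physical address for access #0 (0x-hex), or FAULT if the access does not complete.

Trace:
#0 VA=0x3415EB1 (r,kernel):
  [0] read 0x2D idx=26: raw=0x2E007 flags P=1 W=1 U=1 S=0
  [1] read 0x2E idx=21: raw=0x30007 flags P=1 W=1 U=1 S=0
  ✓ 0x30EB1  — 2 lookups

Access #0 PA: 0x30EB1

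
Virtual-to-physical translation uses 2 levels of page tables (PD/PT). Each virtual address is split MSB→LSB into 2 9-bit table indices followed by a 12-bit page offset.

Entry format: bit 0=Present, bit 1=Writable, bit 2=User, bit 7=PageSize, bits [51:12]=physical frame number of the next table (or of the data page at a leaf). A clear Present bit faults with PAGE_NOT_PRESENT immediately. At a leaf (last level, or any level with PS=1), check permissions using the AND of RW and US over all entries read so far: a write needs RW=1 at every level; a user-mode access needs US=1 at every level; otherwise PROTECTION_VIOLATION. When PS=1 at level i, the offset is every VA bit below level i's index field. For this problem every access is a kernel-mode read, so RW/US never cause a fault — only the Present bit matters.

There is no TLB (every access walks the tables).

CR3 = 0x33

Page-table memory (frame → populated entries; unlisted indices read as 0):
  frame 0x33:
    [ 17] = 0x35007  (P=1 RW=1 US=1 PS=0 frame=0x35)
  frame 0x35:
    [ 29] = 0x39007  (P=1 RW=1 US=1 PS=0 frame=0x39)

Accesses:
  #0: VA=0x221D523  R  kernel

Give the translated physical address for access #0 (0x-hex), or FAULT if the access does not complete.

Trace:
#0 VA=0x221D523 (r,kernel):
  lvl0: tbl 0x33, slot 17 ⇒ 0x35007 (P1/RW1/US1/PS0)
  lvl1: tbl 0x35, slot 29 ⇒ 0x39007 (P1/RW1/US1/PS0)
  ⇒ phys 0x39523  [2 reads]

Access #0 PA: 0x39523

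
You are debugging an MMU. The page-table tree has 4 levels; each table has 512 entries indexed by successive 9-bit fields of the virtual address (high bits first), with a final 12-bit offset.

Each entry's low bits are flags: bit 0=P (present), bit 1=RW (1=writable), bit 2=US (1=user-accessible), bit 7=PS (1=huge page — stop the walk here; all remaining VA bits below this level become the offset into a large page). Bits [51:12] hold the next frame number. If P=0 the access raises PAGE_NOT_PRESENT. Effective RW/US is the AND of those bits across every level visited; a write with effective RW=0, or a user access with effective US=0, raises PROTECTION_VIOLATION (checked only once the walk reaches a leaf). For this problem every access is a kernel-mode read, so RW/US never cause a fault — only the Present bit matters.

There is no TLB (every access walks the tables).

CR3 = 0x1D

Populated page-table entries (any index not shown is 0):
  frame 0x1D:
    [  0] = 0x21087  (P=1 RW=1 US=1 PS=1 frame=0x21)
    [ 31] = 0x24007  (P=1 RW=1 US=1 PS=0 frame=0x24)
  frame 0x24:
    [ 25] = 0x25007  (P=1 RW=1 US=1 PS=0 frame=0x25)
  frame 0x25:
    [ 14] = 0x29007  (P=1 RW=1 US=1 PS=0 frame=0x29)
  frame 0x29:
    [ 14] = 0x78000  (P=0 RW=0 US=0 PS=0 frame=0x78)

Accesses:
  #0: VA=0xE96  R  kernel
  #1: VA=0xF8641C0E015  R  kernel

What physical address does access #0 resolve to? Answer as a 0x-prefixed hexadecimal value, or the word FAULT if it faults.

Per-access translation:
#0 VA=0xE96 (r,kernel):
  L0 @0x1D[0] → 0x21087  P=1,RW=1,US=1,PS=1
  ✓ 0x21E96 (huge @L0)  — 1 lookups
#1 VA=0xF8641C0E015 (r,kernel):
  L0 @0x1D[31] → 0x24007  P=1,RW=1,US=1,PS=0
  L1 @0x24[25] → 0x25007  P=1,RW=1,US=1,PS=0
  L2 @0x25[14] → 0x29007  P=1,RW=1,US=1,PS=0
  L3 @0x29[14] → 0x78000  P=0,RW=0,US=0,PS=0
  → PAGE_NOT_PRESENT  (4 entries read)

Access #0 PA: 0x21E96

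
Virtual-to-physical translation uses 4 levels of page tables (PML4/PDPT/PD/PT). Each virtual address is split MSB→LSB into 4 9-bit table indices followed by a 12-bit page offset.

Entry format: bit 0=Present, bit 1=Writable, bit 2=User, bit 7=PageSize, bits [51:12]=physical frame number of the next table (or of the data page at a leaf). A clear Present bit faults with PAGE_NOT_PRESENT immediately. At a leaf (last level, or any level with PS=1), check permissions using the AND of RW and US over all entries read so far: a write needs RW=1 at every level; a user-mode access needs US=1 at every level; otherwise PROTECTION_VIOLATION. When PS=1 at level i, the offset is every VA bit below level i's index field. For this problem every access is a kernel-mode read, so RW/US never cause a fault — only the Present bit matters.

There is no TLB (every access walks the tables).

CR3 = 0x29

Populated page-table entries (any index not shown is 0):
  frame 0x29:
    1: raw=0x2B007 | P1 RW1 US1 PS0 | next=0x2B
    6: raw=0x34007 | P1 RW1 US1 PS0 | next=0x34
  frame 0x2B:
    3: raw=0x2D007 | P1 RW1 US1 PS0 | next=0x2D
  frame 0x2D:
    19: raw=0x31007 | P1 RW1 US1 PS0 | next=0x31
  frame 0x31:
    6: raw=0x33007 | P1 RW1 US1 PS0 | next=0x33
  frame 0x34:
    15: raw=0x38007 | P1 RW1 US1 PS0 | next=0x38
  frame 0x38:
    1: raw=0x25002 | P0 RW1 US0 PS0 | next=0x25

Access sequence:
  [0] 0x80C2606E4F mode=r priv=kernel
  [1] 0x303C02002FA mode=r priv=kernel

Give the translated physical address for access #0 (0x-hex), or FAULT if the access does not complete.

Trace:
#0 VA=0x80C2606E4F (r,kernel):
  L0: frame=0x29 idx=1 entry=0x2B007 [P=1 RW=1 US=1 PS=0]
  L1: frame=0x2B idx=3 entry=0x2D007 [P=1 RW=1 US=1 PS=0]
  L2: frame=0x2D idx=19 entry=0x31007 [P=1 RW=1 US=1 PS=0]
  L3: frame=0x31 idx=6 entry=0x33007 [P=1 RW=1 US=1 PS=0]
  ✓ 0x33E4F  — 4 lookups
#1 VA=0x303C02002FA (r,kernel):
  L0: frame=0x29 idx=6 entry=0x34007 [P=1 RW=1 US=1 PS=0]
  L1: frame=0x34 idx=15 entry=0x38007 [P=1 RW=1 US=1 PS=0]
  L2: frame=0x38 idx=1 entry=0x25002 [P=0 RW=1 US=0 PS=0]
  ✗ PAGE_NOT_PRESENT  [3 reads]

Access #0 PA: 0x33E4F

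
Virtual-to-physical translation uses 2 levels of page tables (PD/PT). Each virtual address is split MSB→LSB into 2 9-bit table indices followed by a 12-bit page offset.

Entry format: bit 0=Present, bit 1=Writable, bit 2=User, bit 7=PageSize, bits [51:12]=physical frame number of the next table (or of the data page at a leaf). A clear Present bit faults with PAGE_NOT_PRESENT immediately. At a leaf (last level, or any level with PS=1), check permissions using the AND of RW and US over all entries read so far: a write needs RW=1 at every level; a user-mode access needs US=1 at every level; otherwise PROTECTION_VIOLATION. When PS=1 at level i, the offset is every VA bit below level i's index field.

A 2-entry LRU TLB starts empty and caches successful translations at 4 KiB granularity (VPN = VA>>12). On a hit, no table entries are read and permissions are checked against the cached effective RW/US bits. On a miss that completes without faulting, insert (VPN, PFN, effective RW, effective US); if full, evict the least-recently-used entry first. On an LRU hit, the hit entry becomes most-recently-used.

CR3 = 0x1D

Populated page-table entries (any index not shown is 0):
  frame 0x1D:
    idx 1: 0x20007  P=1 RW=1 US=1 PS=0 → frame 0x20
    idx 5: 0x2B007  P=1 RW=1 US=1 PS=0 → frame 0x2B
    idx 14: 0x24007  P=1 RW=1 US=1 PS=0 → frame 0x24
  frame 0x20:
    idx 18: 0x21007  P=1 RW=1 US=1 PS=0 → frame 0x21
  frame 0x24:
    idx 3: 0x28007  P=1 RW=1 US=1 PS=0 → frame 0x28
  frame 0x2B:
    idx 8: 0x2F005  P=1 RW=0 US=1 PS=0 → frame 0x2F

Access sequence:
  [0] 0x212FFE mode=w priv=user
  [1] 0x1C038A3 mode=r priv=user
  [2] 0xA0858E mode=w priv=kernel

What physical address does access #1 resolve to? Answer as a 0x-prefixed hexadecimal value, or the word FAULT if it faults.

Walk each access:
#0 VA=0x212FFE (w,user):
  L0: frame=0x1D idx=1 entry=0x20007 [P=1 RW=1 US=1 PS=0]
  L1: frame=0x20 idx=18 entry=0x21007 [P=1 RW=1 US=1 PS=0]
  → PA=0x21FFE  (2 entries read)
#1 VA=0x1C038A3 (r,user):
  L0: frame=0x1D idx=14 entry=0x24007 [P=1 RW=1 US=1 PS=0]
  L1: frame=0x24 idx=3 entry=0x28007 [P=1 RW=1 US=1 PS=0]
  → PA=0x288A3  (2 entries read)
#2 VA=0xA0858E (w,kernel):
  L0: frame=0x1D idx=5 entry=0x2B007 [P=1 RW=1 US=1 PS=0]
  L1: frame=0x2B idx=8 entry=0x2F005 [P=1 RW=0 US=1 PS=0]
  ⇒ fault: PROTECTION_VIOLATION  — 2 lookups

Access #1 PA: 0x288A3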